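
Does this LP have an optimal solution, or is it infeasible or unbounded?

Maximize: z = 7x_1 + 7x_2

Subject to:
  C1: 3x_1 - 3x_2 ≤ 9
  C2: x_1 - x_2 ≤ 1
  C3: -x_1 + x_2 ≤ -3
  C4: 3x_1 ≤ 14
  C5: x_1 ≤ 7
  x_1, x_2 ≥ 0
C2 requires x_1 - x_2 ≤ 1, while C3 (-x_1 + x_2 ≤ -3) is equivalent to x_1 - x_2 ≥ 3. Together they would need 3 ≤ x_1 - x_2 ≤ 1, which is impossible since 3 > 1. No point satisfies all constraints.

The feasible region is empty; the LP is infeasible.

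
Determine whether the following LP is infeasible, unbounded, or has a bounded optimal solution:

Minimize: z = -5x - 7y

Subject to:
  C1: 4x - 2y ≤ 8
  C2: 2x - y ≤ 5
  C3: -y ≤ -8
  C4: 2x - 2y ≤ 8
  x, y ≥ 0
Feasible point: (0, 8) satisfies every constraint, so the LP is feasible.
Direction d = (0, 1): for each constraint row a, a·d ≤ 0 —
  (4)(0) + (-2)(1) = -2 ≤ 0
  (2)(0) + (-1)(1) = -1 ≤ 0
  (0)(0) + (-1)(1) = -1 ≤ 0
  (2)(0) + (-2)(1) = -2 ≤ 0
and d ≥ 0, so (0, 8) + t·d stays feasible for every t ≥ 0. Along this ray z = -5x - 7y changes by -7 per unit t, so z → −∞.

Unbounded — the objective can decrease without bound over the feasible region.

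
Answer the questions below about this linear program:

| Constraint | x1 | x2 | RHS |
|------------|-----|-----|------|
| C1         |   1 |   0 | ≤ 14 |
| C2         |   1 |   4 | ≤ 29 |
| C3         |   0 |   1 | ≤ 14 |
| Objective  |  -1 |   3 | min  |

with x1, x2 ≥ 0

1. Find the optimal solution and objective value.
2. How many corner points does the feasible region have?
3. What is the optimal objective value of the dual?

1. x1 = 14, x2 = 0, z = -14
2. 4
3. -14 (by strong duality, equal to the primal optimum)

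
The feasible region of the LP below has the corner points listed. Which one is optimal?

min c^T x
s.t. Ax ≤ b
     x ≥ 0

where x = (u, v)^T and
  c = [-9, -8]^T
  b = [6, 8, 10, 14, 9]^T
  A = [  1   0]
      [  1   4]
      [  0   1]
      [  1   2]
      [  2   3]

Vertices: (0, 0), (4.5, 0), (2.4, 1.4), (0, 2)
Evaluating z = -9u - 8v at each vertex:
  (0, 0): z = 0
  (4.5, 0): z = -40.5
  (2.4, 1.4): z = -32.8
  (0, 2): z = -16

The smallest value is z = -40.5, attained at (4.5, 0).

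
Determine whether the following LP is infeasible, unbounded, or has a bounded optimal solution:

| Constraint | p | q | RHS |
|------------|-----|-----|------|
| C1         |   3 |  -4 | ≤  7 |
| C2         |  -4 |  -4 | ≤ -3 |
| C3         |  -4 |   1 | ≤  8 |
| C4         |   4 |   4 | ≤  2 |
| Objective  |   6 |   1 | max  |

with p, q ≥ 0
C4 requires 4p + 4q ≤ 2, while C2 (-4p - 4q ≤ -3) is equivalent to 4p + 4q ≥ 3. Together they would need 3 ≤ 4p + 4q ≤ 2, which is impossible since 3 > 2. No point satisfies all constraints.

Infeasible: no point satisfies all constraints simultaneously.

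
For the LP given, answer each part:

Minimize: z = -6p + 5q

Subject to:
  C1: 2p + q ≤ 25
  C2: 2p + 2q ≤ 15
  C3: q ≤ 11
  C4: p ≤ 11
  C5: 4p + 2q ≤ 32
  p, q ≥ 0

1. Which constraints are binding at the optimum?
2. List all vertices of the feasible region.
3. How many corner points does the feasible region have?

1. C2, q ≥ 0
2. (0, 0), (7.5, 0), (0, 7.5)
3. 3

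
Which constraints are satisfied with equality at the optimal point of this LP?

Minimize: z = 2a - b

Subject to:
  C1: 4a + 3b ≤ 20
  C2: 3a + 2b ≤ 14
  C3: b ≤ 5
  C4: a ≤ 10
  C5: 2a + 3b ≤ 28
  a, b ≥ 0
Optimal: a = 0, b = 5
Slack at optimum:
  C1: slack = 5
  C2: slack = 4
  C3: slack = 0 (binding)
  C4: slack = 10
  C5: slack = 13
  a ≥ 0: a = 0 (binding)
  b ≥ 0: b = 5
Binding constraints: C3, a ≥ 0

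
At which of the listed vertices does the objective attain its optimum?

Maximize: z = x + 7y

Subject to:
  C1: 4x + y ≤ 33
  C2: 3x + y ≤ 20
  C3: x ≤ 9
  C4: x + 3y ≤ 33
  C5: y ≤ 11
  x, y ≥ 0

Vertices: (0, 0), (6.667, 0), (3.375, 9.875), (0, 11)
(0, 11) with z = 77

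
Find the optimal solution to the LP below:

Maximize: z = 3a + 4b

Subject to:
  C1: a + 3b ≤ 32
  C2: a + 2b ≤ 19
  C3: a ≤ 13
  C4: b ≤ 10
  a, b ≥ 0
a = 13, b = 3, z = 51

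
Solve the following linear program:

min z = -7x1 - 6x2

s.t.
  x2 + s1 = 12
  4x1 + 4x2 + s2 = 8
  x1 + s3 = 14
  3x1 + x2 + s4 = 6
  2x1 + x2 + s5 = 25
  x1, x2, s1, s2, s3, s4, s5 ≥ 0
Each vertex is the intersection of two constraint boundaries that also satisfies all remaining constraints:
  x1 = 0 and x2 = 0 → (0, 0)
  4x1 + 4x2 = 8 and 3x1 + x2 = 6 → (2, 0)
  4x1 + 4x2 = 8 and x1 = 0 → (0, 2)

Evaluating z = -7x1 - 6x2 at each vertex:
  (0, 0): z = 0
  (2, 0): z = -14
  (0, 2): z = -12

The minimum is at (2, 0) with z = -14.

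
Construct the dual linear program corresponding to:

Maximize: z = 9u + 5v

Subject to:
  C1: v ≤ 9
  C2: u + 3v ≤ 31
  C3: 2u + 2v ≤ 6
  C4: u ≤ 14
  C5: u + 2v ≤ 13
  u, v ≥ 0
Minimize: z = 9y1 + 31y2 + 6y3 + 14y4 + 13y5

Subject to:
  C1: -y2 - 2y3 - y4 - y5 ≤ -9
  C2: -y1 - 3y2 - 2y3 - 2y5 ≤ -5
  y1, y2, y3, y4, y5 ≥ 0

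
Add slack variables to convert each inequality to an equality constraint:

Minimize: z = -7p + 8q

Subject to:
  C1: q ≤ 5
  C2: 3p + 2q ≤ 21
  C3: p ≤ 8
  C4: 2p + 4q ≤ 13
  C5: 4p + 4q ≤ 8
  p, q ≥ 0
min z = -7p + 8q

s.t.
  q + s1 = 5
  3p + 2q + s2 = 21
  p + s3 = 8
  2p + 4q + s4 = 13
  4p + 4q + s5 = 8
  p, q, s1, s2, s3, s4, s5 ≥ 0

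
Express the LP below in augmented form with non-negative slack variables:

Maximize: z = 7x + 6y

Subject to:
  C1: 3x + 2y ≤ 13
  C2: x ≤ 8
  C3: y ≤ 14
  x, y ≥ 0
max z = 7x + 6y

s.t.
  3x + 2y + s1 = 13
  x + s2 = 8
  y + s3 = 14
  x, y, s1, s2, s3 ≥ 0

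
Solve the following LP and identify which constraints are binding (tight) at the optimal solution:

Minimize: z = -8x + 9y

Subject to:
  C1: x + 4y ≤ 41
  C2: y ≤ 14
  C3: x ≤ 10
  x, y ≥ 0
Optimal: x = 10, y = 0
Slack at optimum:
  C1: slack = 31
  C2: slack = 14
  C3: slack = 0 (binding)
  x ≥ 0: x = 10
  y ≥ 0: y = 0 (binding)
Binding constraints: C3, y ≥ 0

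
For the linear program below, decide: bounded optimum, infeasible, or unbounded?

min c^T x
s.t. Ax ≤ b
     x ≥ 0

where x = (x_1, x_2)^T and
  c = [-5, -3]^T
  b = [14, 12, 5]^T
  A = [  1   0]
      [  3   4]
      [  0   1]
The point (4, 0) satisfies every constraint, so the LP is feasible; the constraints give x_1 ≤ 14 and x_2 ≤ 5, which with x_1, x_2 ≥ 0 keep the feasible region inside a bounded box. A feasible, bounded LP attains a finite optimum at a vertex.

Evaluating z = -5x_1 - 3x_2 at each vertex:
  (0, 0): z = 0
  (4, 0): z = -20
  (0, 3): z = -9

Feasible with finite optimum z* = -20 at (4, 0).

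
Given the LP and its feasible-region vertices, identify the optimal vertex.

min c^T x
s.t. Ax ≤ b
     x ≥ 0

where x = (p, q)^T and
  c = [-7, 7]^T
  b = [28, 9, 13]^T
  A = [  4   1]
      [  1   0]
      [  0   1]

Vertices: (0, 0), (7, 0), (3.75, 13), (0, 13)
Evaluating z = -7p + 7q at each vertex:
  (0, 0): z = 0
  (7, 0): z = -49
  (3.75, 13): z = 64.75
  (0, 13): z = 91

The smallest value is z = -49, attained at (7, 0).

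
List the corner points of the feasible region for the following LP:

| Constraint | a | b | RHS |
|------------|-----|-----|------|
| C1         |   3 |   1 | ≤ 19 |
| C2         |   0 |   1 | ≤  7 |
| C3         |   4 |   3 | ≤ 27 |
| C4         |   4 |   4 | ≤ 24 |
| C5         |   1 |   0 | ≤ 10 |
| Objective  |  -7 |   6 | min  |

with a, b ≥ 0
Each vertex is the intersection of two constraint boundaries that also satisfies all remaining constraints:
  a = 0 and b = 0 → (0, 0)
  4a + 4b = 24 and b = 0 → (6, 0)
  4a + 4b = 24 and a = 0 → (0, 6)

Vertices: (0, 0), (6, 0), (0, 6)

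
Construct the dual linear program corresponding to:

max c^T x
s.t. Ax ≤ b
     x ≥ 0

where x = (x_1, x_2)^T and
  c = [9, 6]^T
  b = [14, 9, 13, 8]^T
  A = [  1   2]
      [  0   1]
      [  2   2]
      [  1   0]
Minimize: z = 14y1 + 9y2 + 13y3 + 8y4

Subject to:
  C1: -y1 - 2y3 - y4 ≤ -9
  C2: -2y1 - y2 - 2y3 ≤ -6
  y1, y2, y3, y4 ≥ 0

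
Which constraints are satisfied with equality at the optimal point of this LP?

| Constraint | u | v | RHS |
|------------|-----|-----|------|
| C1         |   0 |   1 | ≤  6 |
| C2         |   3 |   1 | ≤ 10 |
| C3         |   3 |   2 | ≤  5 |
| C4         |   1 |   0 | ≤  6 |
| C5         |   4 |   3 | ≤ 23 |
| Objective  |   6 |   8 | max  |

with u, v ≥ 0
Optimal: u = 0, v = 2.5
Binding: C3, u ≥ 0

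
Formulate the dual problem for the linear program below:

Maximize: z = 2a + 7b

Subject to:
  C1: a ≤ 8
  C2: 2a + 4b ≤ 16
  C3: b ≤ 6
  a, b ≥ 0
Minimize: z = 8y1 + 16y2 + 6y3

Subject to:
  C1: -y1 - 2y2 ≤ -2
  C2: -4y2 - y3 ≤ -7
  y1, y2, y3 ≥ 0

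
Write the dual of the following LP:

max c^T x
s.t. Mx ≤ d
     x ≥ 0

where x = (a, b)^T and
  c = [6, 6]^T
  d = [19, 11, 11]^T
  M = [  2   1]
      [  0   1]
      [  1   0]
Minimize: z = 19y1 + 11y2 + 11y3

Subject to:
  C1: -2y1 - y3 ≤ -6
  C2: -y1 - y2 ≤ -6
  y1, y2, y3 ≥ 0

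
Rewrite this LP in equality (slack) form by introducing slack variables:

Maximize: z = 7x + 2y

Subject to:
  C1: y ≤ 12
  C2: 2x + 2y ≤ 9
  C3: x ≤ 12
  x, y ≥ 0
max z = 7x + 2y

s.t.
  y + s1 = 12
  2x + 2y + s2 = 9
  x + s3 = 12
  x, y, s1, s2, s3 ≥ 0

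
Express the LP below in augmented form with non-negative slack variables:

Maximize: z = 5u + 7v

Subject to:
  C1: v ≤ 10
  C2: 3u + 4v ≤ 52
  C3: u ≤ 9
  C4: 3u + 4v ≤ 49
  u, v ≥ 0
max z = 5u + 7v

s.t.
  v + s1 = 10
  3u + 4v + s2 = 52
  u + s3 = 9
  3u + 4v + s4 = 49
  u, v, s1, s2, s3, s4 ≥ 0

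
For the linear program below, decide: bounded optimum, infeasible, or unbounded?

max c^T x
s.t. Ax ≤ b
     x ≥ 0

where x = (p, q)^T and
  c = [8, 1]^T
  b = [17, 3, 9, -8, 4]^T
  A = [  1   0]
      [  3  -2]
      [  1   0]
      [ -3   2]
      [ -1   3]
One constraint requires 3p - 2q ≤ 3, while the constraint -3p + 2q ≤ -8 is equivalent to 3p - 2q ≥ 8. Together they would need 8 ≤ 3p - 2q ≤ 3, which is impossible since 8 > 3. No point satisfies all constraints.

The feasible region is empty; the LP is infeasible.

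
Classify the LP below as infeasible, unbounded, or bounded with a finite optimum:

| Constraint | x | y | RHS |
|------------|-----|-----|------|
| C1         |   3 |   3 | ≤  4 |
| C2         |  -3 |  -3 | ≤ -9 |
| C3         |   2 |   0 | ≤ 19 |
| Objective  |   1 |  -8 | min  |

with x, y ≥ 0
C1 requires 3x + 3y ≤ 4, while C2 (-3x - 3y ≤ -9) is equivalent to 3x + 3y ≥ 9. Together they would need 9 ≤ 3x + 3y ≤ 4, which is impossible since 9 > 4. No point satisfies all constraints.

Infeasible: no point satisfies all constraints simultaneously.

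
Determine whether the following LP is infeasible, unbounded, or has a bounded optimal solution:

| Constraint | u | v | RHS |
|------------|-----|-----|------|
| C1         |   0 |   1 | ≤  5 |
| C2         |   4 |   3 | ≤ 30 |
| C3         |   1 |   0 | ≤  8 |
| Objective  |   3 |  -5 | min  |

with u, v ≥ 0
The point (0, 5) satisfies every constraint, so the LP is feasible; the constraints give u ≤ 8 and v ≤ 5, which with u, v ≥ 0 keep the feasible region inside a bounded box. A feasible, bounded LP attains a finite optimum at a vertex.

Bounded optimum: z* = -25 at (0, 5).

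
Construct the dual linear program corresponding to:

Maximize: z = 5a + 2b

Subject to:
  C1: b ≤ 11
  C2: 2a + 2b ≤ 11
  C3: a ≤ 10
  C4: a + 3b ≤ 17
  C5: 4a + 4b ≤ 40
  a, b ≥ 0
Minimize: z = 11y1 + 11y2 + 10y3 + 17y4 + 40y5

Subject to:
  C1: -2y2 - y3 - y4 - 4y5 ≤ -5
  C2: -y1 - 2y2 - 3y4 - 4y5 ≤ -2
  y1, y2, y3, y4, y5 ≥ 0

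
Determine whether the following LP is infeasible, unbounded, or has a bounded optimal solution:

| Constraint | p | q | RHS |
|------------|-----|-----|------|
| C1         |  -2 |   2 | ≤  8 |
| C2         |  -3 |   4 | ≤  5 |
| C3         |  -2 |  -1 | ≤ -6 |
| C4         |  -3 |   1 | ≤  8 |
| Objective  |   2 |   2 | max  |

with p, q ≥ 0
Feasible point: (3, 0) satisfies every constraint, so the LP is feasible.
Direction d = (1, 0): for each constraint row a, a·d ≤ 0 —
  (-2)(1) + (2)(0) = -2 ≤ 0
  (-3)(1) + (4)(0) = -3 ≤ 0
  (-2)(1) + (-1)(0) = -2 ≤ 0
  (-3)(1) + (1)(0) = -3 ≤ 0
and d ≥ 0, so (3, 0) + t·d stays feasible for every t ≥ 0. Along this ray z = 2p + 2q changes by 2 per unit t, so z → +∞.

Unbounded: there is a feasible ray along which z → +∞.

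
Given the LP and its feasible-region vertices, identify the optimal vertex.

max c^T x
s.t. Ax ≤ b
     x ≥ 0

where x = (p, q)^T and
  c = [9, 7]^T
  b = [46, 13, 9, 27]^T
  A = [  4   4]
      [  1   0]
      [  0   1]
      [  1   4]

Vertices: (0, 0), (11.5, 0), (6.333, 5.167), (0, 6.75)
(11.5, 0) with z = 103.5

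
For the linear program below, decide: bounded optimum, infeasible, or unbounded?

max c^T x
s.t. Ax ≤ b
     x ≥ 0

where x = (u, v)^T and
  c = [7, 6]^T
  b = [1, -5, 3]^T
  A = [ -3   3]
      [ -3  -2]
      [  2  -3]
Feasible point: (1, 1) satisfies every constraint, so the LP is feasible.
Direction d = (1, 1): for each constraint row a, a·d ≤ 0 —
  (-3)(1) + (3)(1) = 0 ≤ 0
  (-3)(1) + (-2)(1) = -5 ≤ 0
  (2)(1) + (-3)(1) = -1 ≤ 0
and d ≥ 0, so (1, 1) + t·d stays feasible for every t ≥ 0. Along this ray z = 7u + 6v changes by 13 per unit t, so z → +∞.

The LP is unbounded; z can be made arbitrarily large.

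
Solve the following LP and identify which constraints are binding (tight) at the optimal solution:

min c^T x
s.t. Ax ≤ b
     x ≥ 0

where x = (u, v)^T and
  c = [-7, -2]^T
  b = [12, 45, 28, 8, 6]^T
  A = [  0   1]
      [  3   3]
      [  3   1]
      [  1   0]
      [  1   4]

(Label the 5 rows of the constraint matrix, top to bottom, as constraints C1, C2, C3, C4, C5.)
Optimal: u = 6, v = 0
Slack at optimum:
  C1: slack = 12
  C2: slack = 27
  C3: slack = 10
  C4: slack = 2
  C5: slack = 0 (binding)
  u ≥ 0: u = 6
  v ≥ 0: v = 0 (binding)
Binding constraints: C5, v ≥ 0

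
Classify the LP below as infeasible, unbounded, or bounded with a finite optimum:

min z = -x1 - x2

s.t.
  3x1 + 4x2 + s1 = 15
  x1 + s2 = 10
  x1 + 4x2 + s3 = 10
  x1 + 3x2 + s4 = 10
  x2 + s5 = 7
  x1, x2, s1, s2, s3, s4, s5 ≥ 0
The point (5, 0) satisfies every constraint, so the LP is feasible; the constraints give x1 ≤ 10 and x2 ≤ 7, which with x1, x2 ≥ 0 keep the feasible region inside a bounded box. A feasible, bounded LP attains a finite optimum at a vertex.

Bounded optimum: z* = -5 at (5, 0).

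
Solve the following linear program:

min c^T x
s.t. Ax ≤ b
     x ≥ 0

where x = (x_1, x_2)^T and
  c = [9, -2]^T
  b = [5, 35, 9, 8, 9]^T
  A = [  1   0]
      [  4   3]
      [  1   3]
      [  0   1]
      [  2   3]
Each vertex is the intersection of two constraint boundaries that also satisfies all remaining constraints:
  x_1 = 0 and x_2 = 0 → (0, 0)
  2x_1 + 3x_2 = 9 and x_2 = 0 → (4.5, 0)
  x_1 + 3x_2 = 9 and 2x_1 + 3x_2 = 9 → (0, 3)

Evaluating z = 9x_1 - 2x_2 at each vertex:
  (0, 0): z = 0
  (4.5, 0): z = 40.5
  (0, 3): z = -6

The minimum is at (0, 3) with z = -6.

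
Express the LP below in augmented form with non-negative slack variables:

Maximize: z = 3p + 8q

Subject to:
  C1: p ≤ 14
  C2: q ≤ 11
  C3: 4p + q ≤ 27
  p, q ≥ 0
max z = 3p + 8q

s.t.
  p + s1 = 14
  q + s2 = 11
  4p + q + s3 = 27
  p, q, s1, s2, s3 ≥ 0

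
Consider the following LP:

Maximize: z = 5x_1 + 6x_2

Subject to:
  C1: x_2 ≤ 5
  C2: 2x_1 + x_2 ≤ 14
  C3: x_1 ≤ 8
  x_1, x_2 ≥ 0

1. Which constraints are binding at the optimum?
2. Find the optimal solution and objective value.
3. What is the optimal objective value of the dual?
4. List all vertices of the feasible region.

1. C1, C2
2. x_1 = 4.5, x_2 = 5, z = 52.5
3. 52.5 (by strong duality, equal to the primal optimum)
4. (0, 0), (7, 0), (4.5, 5), (0, 5)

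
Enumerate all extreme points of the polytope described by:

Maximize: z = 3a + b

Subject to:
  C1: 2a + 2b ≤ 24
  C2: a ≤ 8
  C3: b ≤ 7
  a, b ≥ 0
Each vertex is the intersection of two constraint boundaries that also satisfies all remaining constraints:
  a = 0 and b = 0 → (0, 0)
  a = 8 and b = 0 → (8, 0)
  2a + 2b = 24 and a = 8 → (8, 4)
  2a + 2b = 24 and b = 7 → (5, 7)
  b = 7 and a = 0 → (0, 7)

Vertices: (0, 0), (8, 0), (8, 4), (5, 7), (0, 7)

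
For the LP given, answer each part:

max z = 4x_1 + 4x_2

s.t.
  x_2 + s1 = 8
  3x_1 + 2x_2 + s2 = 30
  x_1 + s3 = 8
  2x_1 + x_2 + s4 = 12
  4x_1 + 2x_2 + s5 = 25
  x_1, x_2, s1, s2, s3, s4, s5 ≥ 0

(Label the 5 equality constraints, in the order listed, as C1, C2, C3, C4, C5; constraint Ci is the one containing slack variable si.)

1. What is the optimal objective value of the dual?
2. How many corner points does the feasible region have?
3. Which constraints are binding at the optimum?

1. 40 (by strong duality, equal to the primal optimum)
2. 4
3. C1, C4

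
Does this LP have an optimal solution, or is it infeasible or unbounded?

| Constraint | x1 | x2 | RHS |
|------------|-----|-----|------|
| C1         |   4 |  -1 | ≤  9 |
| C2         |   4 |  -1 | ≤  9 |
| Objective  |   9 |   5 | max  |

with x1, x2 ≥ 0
Feasible point: (0, 0) satisfies every constraint, so the LP is feasible.
Direction d = (0, 1): for each constraint row a, a·d ≤ 0 —
  (4)(0) + (-1)(1) = -1 ≤ 0
  (4)(0) + (-1)(1) = -1 ≤ 0
and d ≥ 0, so (0, 0) + t·d stays feasible for every t ≥ 0. Along this ray z = 9x1 + 5x2 changes by 5 per unit t, so z → +∞.

Unbounded — the objective can increase without bound over the feasible region.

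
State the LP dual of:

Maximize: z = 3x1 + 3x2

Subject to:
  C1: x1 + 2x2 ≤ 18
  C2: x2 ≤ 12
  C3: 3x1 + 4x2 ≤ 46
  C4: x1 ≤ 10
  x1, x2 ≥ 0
Minimize: z = 18y1 + 12y2 + 46y3 + 10y4

Subject to:
  C1: -y1 - 3y3 - y4 ≤ -3
  C2: -2y1 - y2 - 4y3 ≤ -3
  y1, y2, y3, y4 ≥ 0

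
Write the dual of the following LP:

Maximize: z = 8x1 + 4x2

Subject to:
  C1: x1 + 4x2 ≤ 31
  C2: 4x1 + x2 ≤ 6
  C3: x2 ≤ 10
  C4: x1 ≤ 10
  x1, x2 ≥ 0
Minimize: z = 31y1 + 6y2 + 10y3 + 10y4

Subject to:
  C1: -y1 - 4y2 - y4 ≤ -8
  C2: -4y1 - y2 - y3 ≤ -4
  y1, y2, y3, y4 ≥ 0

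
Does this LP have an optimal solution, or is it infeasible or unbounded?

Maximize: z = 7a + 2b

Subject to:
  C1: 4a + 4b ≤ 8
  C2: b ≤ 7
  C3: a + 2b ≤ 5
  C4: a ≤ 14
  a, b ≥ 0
The point (2, 0) satisfies every constraint, so the LP is feasible; the constraints give a ≤ 14 and b ≤ 7, which with a, b ≥ 0 keep the feasible region inside a bounded box. A feasible, bounded LP attains a finite optimum at a vertex.

Bounded optimum: z* = 14 at (2, 0).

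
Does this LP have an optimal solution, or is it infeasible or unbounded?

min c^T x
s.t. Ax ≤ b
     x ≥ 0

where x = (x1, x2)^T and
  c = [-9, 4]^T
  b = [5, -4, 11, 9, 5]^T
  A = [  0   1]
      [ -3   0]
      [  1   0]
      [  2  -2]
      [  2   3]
The point (2.5, 0) satisfies every constraint, so the LP is feasible; the constraints give x1 ≤ 11 and x2 ≤ 5, which with x1, x2 ≥ 0 keep the feasible region inside a bounded box. A feasible, bounded LP attains a finite optimum at a vertex.

Evaluating z = -9x1 + 4x2 at each vertex:
  (1.333, 0): z = -12
  (2.5, 0): z = -22.5
  (1.333, 0.7778): z = -8.889

The LP has an optimal solution: (2.5, 0) with z = -22.5.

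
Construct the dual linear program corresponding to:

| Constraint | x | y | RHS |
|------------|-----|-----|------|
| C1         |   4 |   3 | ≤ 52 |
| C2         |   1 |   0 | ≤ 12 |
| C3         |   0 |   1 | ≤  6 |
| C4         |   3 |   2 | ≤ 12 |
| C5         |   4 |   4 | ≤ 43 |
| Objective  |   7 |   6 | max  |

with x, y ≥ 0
Minimize: z = 52y1 + 12y2 + 6y3 + 12y4 + 43y5

Subject to:
  C1: -4y1 - y2 - 3y4 - 4y5 ≤ -7
  C2: -3y1 - y3 - 2y4 - 4y5 ≤ -6
  y1, y2, y3, y4, y5 ≥ 0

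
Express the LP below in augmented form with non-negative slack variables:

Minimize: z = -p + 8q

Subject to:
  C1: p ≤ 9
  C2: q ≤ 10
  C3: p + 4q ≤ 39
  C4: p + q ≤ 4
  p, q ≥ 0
min z = -p + 8q

s.t.
  p + s1 = 9
  q + s2 = 10
  p + 4q + s3 = 39
  p + q + s4 = 4
  p, q, s1, s2, s3, s4 ≥ 0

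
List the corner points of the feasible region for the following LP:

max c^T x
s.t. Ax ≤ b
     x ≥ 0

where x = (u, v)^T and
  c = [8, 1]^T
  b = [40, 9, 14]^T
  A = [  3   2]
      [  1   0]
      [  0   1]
Each vertex is the intersection of two constraint boundaries that also satisfies all remaining constraints:
  u = 0 and v = 0 → (0, 0)
  u = 9 and v = 0 → (9, 0)
  3u + 2v = 40 and u = 9 → (9, 6.5)
  3u + 2v = 40 and v = 14 → (4, 14)
  v = 14 and u = 0 → (0, 14)

Vertices: (0, 0), (9, 0), (9, 6.5), (4, 14), (0, 14)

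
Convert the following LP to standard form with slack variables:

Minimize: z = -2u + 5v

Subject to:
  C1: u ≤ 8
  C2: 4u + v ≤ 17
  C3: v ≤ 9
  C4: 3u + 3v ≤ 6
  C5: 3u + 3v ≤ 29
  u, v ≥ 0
min z = -2u + 5v

s.t.
  u + s1 = 8
  4u + v + s2 = 17
  v + s3 = 9
  3u + 3v + s4 = 6
  3u + 3v + s5 = 29
  u, v, s1, s2, s3, s4, s5 ≥ 0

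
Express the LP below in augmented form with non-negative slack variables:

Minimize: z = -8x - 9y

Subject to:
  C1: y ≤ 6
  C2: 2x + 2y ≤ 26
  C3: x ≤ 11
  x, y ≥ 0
min z = -8x - 9y

s.t.
  y + s1 = 6
  2x + 2y + s2 = 26
  x + s3 = 11
  x, y, s1, s2, s3 ≥ 0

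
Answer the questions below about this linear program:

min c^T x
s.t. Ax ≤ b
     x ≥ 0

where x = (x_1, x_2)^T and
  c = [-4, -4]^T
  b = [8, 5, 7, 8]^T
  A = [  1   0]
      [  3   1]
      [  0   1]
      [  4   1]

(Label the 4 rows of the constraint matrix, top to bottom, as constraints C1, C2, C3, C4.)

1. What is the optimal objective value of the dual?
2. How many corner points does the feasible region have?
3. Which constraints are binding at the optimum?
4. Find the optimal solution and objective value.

1. -20 (by strong duality, equal to the primal optimum)
2. 3
3. C2, x_1 ≥ 0
4. x_1 = 0, x_2 = 5, z = -20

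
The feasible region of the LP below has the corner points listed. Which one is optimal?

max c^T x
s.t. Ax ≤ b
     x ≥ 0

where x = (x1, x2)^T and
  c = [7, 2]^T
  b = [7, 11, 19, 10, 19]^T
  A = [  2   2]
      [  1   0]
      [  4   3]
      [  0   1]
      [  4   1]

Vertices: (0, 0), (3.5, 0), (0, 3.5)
Evaluating z = 7x1 + 2x2 at each vertex:
  (0, 0): z = 0
  (3.5, 0): z = 24.5
  (0, 3.5): z = 7

The largest value is z = 24.5, attained at (3.5, 0).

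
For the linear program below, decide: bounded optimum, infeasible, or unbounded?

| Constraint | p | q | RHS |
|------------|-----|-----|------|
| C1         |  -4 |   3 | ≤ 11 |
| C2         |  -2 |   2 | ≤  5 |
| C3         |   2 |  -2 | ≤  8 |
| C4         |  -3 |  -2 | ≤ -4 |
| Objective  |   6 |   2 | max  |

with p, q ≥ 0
Feasible point: (0, 2) satisfies every constraint, so the LP is feasible.
Direction d = (1, 1): for each constraint row a, a·d ≤ 0 —
  (-4)(1) + (3)(1) = -1 ≤ 0
  (-2)(1) + (2)(1) = 0 ≤ 0
  (2)(1) + (-2)(1) = 0 ≤ 0
  (-3)(1) + (-2)(1) = -5 ≤ 0
and d ≥ 0, so (0, 2) + t·d stays feasible for every t ≥ 0. Along this ray z = 6p + 2q changes by 8 per unit t, so z → +∞.

Unbounded: there is a feasible ray along which z → +∞.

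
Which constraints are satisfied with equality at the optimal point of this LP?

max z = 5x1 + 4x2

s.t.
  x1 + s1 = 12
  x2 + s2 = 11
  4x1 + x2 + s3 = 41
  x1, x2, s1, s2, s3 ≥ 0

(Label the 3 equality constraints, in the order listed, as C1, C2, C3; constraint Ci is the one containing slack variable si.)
Optimal: x1 = 7.5, x2 = 11
Binding: C2, C3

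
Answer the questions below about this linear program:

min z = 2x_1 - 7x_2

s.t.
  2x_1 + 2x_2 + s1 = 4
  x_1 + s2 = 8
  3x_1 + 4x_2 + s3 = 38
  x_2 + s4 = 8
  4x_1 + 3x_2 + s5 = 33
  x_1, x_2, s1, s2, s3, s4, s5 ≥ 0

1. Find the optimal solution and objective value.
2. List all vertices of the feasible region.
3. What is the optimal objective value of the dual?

1. x_1 = 0, x_2 = 2, z = -14
2. (0, 0), (2, 0), (0, 2)
3. -14 (by strong duality, equal to the primal optimum)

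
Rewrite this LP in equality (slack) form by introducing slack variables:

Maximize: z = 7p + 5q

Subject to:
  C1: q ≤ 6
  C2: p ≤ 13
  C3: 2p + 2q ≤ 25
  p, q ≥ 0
max z = 7p + 5q

s.t.
  q + s1 = 6
  p + s2 = 13
  2p + 2q + s3 = 25
  p, q, s1, s2, s3 ≥ 0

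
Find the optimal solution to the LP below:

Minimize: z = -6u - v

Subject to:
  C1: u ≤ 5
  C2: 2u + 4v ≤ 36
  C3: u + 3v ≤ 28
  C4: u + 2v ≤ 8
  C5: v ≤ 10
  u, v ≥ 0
Each vertex is the intersection of two constraint boundaries that also satisfies all remaining constraints:
  u = 0 and v = 0 → (0, 0)
  u = 5 and v = 0 → (5, 0)
  u = 5 and u + 2v = 8 → (5, 1.5)
  u + 2v = 8 and u = 0 → (0, 4)

Evaluating z = -6u - v at each vertex:
  (0, 0): z = 0
  (5, 0): z = -30
  (5, 1.5): z = -31.5
  (0, 4): z = -4

The minimum is at (5, 1.5) with z = -31.5.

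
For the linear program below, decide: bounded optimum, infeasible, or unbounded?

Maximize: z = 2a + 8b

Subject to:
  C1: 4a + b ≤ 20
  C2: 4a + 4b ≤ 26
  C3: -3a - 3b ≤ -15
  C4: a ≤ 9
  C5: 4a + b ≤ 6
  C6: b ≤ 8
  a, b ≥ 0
The point (0, 6) satisfies every constraint, so the LP is feasible; the constraints give a ≤ 9 and b ≤ 8, which with a, b ≥ 0 keep the feasible region inside a bounded box. A feasible, bounded LP attains a finite optimum at a vertex.

Evaluating z = 2a + 8b at each vertex:
  (0, 5): z = 40
  (0.3333, 4.667): z = 38
  (0, 6): z = 48

The LP has an optimal solution: (0, 6) with z = 48.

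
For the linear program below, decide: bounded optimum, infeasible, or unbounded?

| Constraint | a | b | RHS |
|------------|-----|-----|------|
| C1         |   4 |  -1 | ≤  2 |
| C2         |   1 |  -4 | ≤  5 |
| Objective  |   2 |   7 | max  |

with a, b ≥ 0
Feasible point: (0, 0) satisfies every constraint, so the LP is feasible.
Direction d = (0, 1): for each constraint row a, a·d ≤ 0 —
  (4)(0) + (-1)(1) = -1 ≤ 0
  (1)(0) + (-4)(1) = -4 ≤ 0
and d ≥ 0, so (0, 0) + t·d stays feasible for every t ≥ 0. Along this ray z = 2a + 7b changes by 7 per unit t, so z → +∞.

Unbounded — the objective can increase without bound over the feasible region.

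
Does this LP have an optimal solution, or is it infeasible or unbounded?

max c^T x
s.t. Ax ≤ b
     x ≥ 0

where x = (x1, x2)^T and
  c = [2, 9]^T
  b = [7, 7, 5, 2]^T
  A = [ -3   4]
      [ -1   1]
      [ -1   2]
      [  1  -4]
Feasible point: (0, 0) satisfies every constraint, so the LP is feasible.
Direction d = (2, 1): for each constraint row a, a·d ≤ 0 —
  (-3)(2) + (4)(1) = -2 ≤ 0
  (-1)(2) + (1)(1) = -1 ≤ 0
  (-1)(2) + (2)(1) = 0 ≤ 0
  (1)(2) + (-4)(1) = -2 ≤ 0
and d ≥ 0, so (0, 0) + t·d stays feasible for every t ≥ 0. Along this ray z = 2x1 + 9x2 changes by 13 per unit t, so z → +∞.

Unbounded — the objective can increase without bound over the feasible region.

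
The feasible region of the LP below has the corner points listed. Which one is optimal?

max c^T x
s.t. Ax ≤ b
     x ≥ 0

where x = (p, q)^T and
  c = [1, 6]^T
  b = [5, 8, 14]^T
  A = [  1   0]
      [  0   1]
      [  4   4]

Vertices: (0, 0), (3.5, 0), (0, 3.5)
(0, 3.5) with z = 21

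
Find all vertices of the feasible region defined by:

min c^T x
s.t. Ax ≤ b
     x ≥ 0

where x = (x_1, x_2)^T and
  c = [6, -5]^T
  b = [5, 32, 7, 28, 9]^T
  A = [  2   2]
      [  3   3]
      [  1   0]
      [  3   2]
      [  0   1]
Each vertex is the intersection of two constraint boundaries that also satisfies all remaining constraints:
  x_1 = 0 and x_2 = 0 → (0, 0)
  2x_1 + 2x_2 = 5 and x_2 = 0 → (2.5, 0)
  2x_1 + 2x_2 = 5 and x_1 = 0 → (0, 2.5)

Vertices: (0, 0), (2.5, 0), (0, 2.5)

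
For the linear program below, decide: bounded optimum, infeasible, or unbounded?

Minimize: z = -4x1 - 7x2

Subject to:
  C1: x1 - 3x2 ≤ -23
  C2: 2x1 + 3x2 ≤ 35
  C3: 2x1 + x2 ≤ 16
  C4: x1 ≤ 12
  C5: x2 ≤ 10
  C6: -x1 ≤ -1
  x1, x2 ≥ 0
The point (2.5, 10) satisfies every constraint, so the LP is feasible; the constraints give x1 ≤ 12 and x2 ≤ 10, which with x1, x2 ≥ 0 keep the feasible region inside a bounded box. A feasible, bounded LP attains a finite optimum at a vertex.

Evaluating z = -4x1 - 7x2 at each vertex:
  (1, 8): z = -60
  (3.571, 8.857): z = -76.29
  (3.25, 9.5): z = -79.5
  (2.5, 10): z = -80
  (1, 10): z = -74

Feasible with finite optimum z* = -80 at (2.5, 10).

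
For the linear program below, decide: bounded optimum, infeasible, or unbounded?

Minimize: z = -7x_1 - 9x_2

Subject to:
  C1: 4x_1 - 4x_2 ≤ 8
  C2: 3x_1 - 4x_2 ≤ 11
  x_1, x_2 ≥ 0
Feasible point: (0, 0) satisfies every constraint, so the LP is feasible.
Direction d = (0, 1): for each constraint row a, a·d ≤ 0 —
  (4)(0) + (-4)(1) = -4 ≤ 0
  (3)(0) + (-4)(1) = -4 ≤ 0
and d ≥ 0, so (0, 0) + t·d stays feasible for every t ≥ 0. Along this ray z = -7x_1 - 9x_2 changes by -9 per unit t, so z → −∞.

Unbounded — the objective can decrease without bound over the feasible region.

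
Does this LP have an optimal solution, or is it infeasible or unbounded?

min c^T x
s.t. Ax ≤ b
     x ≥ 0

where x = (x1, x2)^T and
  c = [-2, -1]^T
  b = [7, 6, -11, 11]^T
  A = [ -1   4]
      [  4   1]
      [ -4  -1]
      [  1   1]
One constraint requires 4x1 + x2 ≤ 6, while the constraint -4x1 - x2 ≤ -11 is equivalent to 4x1 + x2 ≥ 11. Together they would need 11 ≤ 4x1 + x2 ≤ 6, which is impossible since 11 > 6. No point satisfies all constraints.

Infeasible: no point satisfies all constraints simultaneously.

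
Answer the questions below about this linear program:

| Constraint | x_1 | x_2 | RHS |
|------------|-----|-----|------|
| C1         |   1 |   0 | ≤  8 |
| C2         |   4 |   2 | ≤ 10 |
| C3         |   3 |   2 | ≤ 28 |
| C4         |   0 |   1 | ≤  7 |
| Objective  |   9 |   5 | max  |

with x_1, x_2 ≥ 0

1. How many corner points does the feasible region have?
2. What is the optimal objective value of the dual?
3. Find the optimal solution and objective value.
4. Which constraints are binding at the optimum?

1. 3
2. 25 (by strong duality, equal to the primal optimum)
3. x_1 = 0, x_2 = 5, z = 25
4. C2, x_1 ≥ 0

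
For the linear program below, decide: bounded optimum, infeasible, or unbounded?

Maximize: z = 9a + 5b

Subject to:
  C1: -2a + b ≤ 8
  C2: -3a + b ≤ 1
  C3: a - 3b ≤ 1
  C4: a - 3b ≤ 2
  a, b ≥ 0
Feasible point: (0, 0) satisfies every constraint, so the LP is feasible.
Direction d = (1, 1): for each constraint row a, a·d ≤ 0 —
  (-2)(1) + (1)(1) = -1 ≤ 0
  (-3)(1) + (1)(1) = -2 ≤ 0
  (1)(1) + (-3)(1) = -2 ≤ 0
  (1)(1) + (-3)(1) = -2 ≤ 0
and d ≥ 0, so (0, 0) + t·d stays feasible for every t ≥ 0. Along this ray z = 9a + 5b changes by 14 per unit t, so z → +∞.

The LP is unbounded; z can be made arbitrarily large.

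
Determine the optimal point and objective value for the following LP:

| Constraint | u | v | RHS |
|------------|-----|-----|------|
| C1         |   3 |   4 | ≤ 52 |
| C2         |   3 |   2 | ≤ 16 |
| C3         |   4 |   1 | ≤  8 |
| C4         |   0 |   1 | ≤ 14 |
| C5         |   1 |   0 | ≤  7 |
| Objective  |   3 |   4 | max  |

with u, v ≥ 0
u = 0, v = 8, z = 32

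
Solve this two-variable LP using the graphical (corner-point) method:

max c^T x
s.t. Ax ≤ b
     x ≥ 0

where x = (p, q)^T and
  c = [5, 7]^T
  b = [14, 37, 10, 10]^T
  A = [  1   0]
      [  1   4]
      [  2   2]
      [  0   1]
Each vertex is the intersection of two constraint boundaries that also satisfies all remaining constraints:
  p = 0 and q = 0 → (0, 0)
  2p + 2q = 10 and q = 0 → (5, 0)
  2p + 2q = 10 and p = 0 → (0, 5)

Evaluating z = 5p + 7q at each vertex:
  (0, 0): z = 0
  (5, 0): z = 25
  (0, 5): z = 35

The maximum is at (0, 5) with z = 35.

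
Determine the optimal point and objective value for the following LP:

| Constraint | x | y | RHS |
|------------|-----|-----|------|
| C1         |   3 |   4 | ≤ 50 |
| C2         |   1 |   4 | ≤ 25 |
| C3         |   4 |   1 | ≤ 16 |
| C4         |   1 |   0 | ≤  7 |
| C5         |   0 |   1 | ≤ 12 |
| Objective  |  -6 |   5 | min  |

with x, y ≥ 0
x = 4, y = 0, z = -24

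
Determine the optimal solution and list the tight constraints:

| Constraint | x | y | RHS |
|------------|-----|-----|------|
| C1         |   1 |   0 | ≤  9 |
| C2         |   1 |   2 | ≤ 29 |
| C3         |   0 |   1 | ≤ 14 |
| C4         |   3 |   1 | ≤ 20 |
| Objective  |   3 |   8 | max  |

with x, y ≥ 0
Optimal: x = 1, y = 14
Slack at optimum:
  C1: slack = 8
  C2: slack = 0 (binding)
  C3: slack = 0 (binding)
  C4: slack = 3
  x ≥ 0: x = 1
  y ≥ 0: y = 14
Binding constraints: C2, C3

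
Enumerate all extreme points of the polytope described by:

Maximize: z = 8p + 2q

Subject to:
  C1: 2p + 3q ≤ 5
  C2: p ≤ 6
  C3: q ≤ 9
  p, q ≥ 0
Each vertex is the intersection of two constraint boundaries that also satisfies all remaining constraints:
  p = 0 and q = 0 → (0, 0)
  2p + 3q = 5 and q = 0 → (2.5, 0)
  2p + 3q = 5 and p = 0 → (0, 1.667)

Vertices: (0, 0), (2.5, 0), (0, 1.667)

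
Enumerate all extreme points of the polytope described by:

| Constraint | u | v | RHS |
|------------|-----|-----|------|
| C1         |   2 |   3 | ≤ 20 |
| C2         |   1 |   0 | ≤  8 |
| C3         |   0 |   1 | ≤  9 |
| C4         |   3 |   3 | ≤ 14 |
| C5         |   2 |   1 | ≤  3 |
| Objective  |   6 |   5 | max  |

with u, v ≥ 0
Each vertex is the intersection of two constraint boundaries that also satisfies all remaining constraints:
  u = 0 and v = 0 → (0, 0)
  2u + v = 3 and v = 0 → (1.5, 0)
  2u + v = 3 and u = 0 → (0, 3)

Vertices: (0, 0), (1.5, 0), (0, 3)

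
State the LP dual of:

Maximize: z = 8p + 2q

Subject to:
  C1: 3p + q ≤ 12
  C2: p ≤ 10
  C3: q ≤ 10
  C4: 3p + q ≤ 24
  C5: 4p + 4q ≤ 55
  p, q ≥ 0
Minimize: z = 12y1 + 10y2 + 10y3 + 24y4 + 55y5

Subject to:
  C1: -3y1 - y2 - 3y4 - 4y5 ≤ -8
  C2: -y1 - y3 - y4 - 4y5 ≤ -2
  y1, y2, y3, y4, y5 ≥ 0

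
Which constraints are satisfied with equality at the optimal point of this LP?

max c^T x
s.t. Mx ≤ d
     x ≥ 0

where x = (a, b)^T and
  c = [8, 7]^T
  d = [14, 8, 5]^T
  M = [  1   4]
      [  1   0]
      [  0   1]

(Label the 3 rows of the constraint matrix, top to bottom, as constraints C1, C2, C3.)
Optimal: a = 8, b = 1.5
Binding: C1, C2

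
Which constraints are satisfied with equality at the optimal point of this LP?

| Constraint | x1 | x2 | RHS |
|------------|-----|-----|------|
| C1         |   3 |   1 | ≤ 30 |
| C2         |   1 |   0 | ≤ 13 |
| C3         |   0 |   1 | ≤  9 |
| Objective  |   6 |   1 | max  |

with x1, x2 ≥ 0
Optimal: x1 = 10, x2 = 0
Slack at optimum:
  C1: slack = 0 (binding)
  C2: slack = 3
  C3: slack = 9
  x1 ≥ 0: x1 = 10
  x2 ≥ 0: x2 = 0 (binding)
Binding constraints: C1, x2 ≥ 0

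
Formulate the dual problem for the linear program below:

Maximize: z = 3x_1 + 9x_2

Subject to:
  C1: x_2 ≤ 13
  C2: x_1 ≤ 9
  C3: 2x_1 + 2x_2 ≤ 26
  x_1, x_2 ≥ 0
Minimize: z = 13y1 + 9y2 + 26y3

Subject to:
  C1: -y2 - 2y3 ≤ -3
  C2: -y1 - 2y3 ≤ -9
  y1, y2, y3 ≥ 0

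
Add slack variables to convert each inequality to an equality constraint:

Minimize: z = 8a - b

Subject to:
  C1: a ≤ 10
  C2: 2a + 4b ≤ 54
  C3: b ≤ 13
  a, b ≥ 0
min z = 8a - b

s.t.
  a + s1 = 10
  2a + 4b + s2 = 54
  b + s3 = 13
  a, b, s1, s2, s3 ≥ 0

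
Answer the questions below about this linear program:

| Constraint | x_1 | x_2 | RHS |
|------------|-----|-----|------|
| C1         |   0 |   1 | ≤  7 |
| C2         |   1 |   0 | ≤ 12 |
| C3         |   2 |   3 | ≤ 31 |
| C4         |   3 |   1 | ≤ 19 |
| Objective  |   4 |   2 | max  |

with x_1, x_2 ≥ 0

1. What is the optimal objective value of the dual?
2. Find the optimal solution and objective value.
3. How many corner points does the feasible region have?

1. 30 (by strong duality, equal to the primal optimum)
2. x_1 = 4, x_2 = 7, z = 30
3. 4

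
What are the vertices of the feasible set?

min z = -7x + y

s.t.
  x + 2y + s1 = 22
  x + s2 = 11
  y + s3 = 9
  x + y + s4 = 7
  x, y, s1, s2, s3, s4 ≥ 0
Each vertex is the intersection of two constraint boundaries that also satisfies all remaining constraints:
  x = 0 and y = 0 → (0, 0)
  x + y = 7 and y = 0 → (7, 0)
  x + y = 7 and x = 0 → (0, 7)

Vertices: (0, 0), (7, 0), (0, 7)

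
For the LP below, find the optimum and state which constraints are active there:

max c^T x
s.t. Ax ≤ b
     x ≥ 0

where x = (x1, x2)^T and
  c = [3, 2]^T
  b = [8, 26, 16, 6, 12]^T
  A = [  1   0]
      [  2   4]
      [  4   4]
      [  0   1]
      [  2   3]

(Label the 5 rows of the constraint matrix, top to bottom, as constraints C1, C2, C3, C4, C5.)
Optimal: x1 = 4, x2 = 0
Slack at optimum:
  C1: slack = 4
  C2: slack = 18
  C3: slack = 0 (binding)
  C4: slack = 6
  C5: slack = 4
  x1 ≥ 0: x1 = 4
  x2 ≥ 0: x2 = 0 (binding)
Binding constraints: C3, x2 ≥ 0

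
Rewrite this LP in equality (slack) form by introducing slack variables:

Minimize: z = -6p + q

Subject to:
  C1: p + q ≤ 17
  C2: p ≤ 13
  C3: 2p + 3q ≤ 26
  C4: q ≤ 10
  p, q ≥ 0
min z = -6p + q

s.t.
  p + q + s1 = 17
  p + s2 = 13
  2p + 3q + s3 = 26
  q + s4 = 10
  p, q, s1, s2, s3, s4 ≥ 0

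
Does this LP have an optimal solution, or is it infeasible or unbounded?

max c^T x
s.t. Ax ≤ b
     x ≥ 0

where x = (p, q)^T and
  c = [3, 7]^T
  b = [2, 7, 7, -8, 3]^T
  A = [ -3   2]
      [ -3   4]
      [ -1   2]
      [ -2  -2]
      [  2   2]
One constraint requires 2p + 2q ≤ 3, while the constraint -2p - 2q ≤ -8 is equivalent to 2p + 2q ≥ 8. Together they would need 8 ≤ 2p + 2q ≤ 3, which is impossible since 8 > 3. No point satisfies all constraints.

Infeasible — the constraint set is empty.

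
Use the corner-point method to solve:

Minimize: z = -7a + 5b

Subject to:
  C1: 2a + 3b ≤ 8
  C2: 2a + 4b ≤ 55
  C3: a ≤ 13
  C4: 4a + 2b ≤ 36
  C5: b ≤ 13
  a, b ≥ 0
a = 4, b = 0, z = -28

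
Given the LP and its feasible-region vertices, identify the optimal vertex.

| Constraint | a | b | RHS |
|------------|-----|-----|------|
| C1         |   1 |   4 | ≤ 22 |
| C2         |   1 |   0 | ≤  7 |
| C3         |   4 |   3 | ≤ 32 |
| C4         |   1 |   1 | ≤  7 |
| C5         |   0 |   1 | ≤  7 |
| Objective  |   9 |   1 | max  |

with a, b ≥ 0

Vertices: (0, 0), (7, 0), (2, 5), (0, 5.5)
Evaluating z = 9a + b at each vertex:
  (0, 0): z = 0
  (7, 0): z = 63
  (2, 5): z = 23
  (0, 5.5): z = 5.5

The largest value is z = 63, attained at (7, 0).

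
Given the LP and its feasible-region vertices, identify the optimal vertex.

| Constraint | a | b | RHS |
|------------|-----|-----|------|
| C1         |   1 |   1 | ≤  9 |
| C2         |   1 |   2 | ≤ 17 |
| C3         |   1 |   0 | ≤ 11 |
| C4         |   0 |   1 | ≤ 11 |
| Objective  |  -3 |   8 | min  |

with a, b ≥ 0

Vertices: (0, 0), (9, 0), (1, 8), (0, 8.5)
Evaluating z = -3a + 8b at each vertex:
  (0, 0): z = 0
  (9, 0): z = -27
  (1, 8): z = 61
  (0, 8.5): z = 68

The smallest value is z = -27, attained at (9, 0).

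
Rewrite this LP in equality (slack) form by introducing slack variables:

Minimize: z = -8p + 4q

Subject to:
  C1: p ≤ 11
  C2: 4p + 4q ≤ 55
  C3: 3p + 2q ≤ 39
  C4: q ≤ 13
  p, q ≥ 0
min z = -8p + 4q

s.t.
  p + s1 = 11
  4p + 4q + s2 = 55
  3p + 2q + s3 = 39
  q + s4 = 13
  p, q, s1, s2, s3, s4 ≥ 0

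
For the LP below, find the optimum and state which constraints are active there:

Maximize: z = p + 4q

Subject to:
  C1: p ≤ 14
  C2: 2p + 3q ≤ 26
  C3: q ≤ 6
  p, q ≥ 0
Optimal: p = 4, q = 6
Slack at optimum:
  C1: slack = 10
  C2: slack = 0 (binding)
  C3: slack = 0 (binding)
  p ≥ 0: p = 4
  q ≥ 0: q = 6
Binding constraints: C2, C3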